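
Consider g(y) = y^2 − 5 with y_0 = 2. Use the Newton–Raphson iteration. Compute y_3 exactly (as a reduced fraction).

g'(y) = 2y.
g(2) = −1, g'(2) = 4, so y_1 = 2 − (−1)/4 = 9/4.
g(9/4) = 1/16, g'(9/4) = 9/2, so y_2 = (9/4) − (1/16)/(9/2) = 161/72.
g(161/72) = 1/5184, g'(161/72) = 161/36, so y_3 = (161/72) − (1/5184)/(161/36) = 51841/23184.

51841/23184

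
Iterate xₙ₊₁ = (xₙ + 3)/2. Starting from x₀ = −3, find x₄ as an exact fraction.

x₁ = ((−3) + 3)/2 = 0.
x₂ = (0 + 3)/2 = 3/2.
x₃ = ((3/2) + 3)/2 = 9/4.
x₄ = ((9/4) + 3)/2 = 21/8.

21/8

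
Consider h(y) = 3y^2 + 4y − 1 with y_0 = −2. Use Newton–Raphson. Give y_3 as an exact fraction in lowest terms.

h'(y) = 6y + 4.
h(−2) = 3, h'(−2) = −8, so y_1 = (−2) − 3/(−8) = −13/8.
h(−13/8) = 27/64, h'(−13/8) = −23/4, so y_2 = (−13/8) − (27/64)/(−23/4) = −571/368.
h(−571/368) = 2187/135424, h'(−571/368) = −977/184, so y_3 = (−571/368) − (2187/135424)/(−977/184) = −1113547/719072.

−1113547/719072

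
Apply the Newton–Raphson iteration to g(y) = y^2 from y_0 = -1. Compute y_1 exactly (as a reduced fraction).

g'(y) = 2y.
g(-1) = 1, g'(-1) = -2, so y_1 = (-1) - 1/(-2) = -1/2.

-1/2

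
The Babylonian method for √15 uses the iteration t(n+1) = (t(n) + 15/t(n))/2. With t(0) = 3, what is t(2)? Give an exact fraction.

31/8

t(1) = (3 + 15/3)/2 = 4.
t(2) = (4 + 15/4)/2 = 31/8.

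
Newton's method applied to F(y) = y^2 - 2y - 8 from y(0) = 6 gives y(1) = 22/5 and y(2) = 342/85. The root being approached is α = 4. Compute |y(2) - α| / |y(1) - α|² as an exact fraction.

5/34

y(1) - α = 22/5 - 4 = 2/5, so |y(1) - α| = 2/5.
y(2) - α = 342/85 - 4 = 2/85, so |y(2) - α| = 2/85.
|y(1) - α|² = 4/25.
Ratio = (2/85) / (4/25) = 5/34.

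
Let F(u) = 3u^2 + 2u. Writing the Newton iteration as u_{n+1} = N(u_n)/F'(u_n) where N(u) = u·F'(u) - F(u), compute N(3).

27

F'(u) = 6u + 2.
N(u) = u·F'(u) - F(u) = u·(6u + 2) - (3u^2 + 2u) = 3u^2.
N(3) = 27.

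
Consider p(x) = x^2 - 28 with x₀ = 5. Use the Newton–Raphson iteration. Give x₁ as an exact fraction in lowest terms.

53/10

p'(x) = 2x.
p(5) = -3, p'(5) = 10, so x₁ = 5 - (-3)/10 = 53/10.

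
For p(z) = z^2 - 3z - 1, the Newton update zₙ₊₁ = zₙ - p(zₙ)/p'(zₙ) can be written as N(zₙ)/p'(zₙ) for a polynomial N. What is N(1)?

2

p'(z) = 2z - 3.
N(z) = z·p'(z) - p(z) = z·(2z - 3) - (z^2 - 3z - 1) = z^2 + 1.
N(1) = 2.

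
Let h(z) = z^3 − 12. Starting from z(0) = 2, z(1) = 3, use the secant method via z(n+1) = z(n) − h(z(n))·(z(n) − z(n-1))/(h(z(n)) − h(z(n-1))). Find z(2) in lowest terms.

h(2) = −4, h(3) = 15. z(2) = 3 − 15·(3 − 2)/(15 − (−4)) = 42/19.

42/19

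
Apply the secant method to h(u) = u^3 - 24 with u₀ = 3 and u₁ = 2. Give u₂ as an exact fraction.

h(3) = 3, h(2) = -16. u₂ = 2 - (-16)·(2 - 3)/((-16) - 3) = 54/19.

54/19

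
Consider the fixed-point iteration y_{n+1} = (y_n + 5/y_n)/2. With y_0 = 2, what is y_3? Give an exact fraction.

51841/23184

y_1 = (2 + 5/2)/2 = 9/4.
y_2 = (9/4 + 5/(9/4))/2 = 161/72.
y_3 = (161/72 + 5/(161/72))/2 = 51841/23184.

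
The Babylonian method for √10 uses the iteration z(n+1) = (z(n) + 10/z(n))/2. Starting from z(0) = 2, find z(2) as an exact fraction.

89/28

z(1) = (2 + 10/2)/2 = 7/2.
z(2) = (7/2 + 10/(7/2))/2 = 89/28.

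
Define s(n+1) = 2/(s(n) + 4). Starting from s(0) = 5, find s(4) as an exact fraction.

85/189

s(1) = 2/(5 + 4) = 2/9.
s(2) = 2/(2/9 + 4) = 9/19.
s(3) = 2/(9/19 + 4) = 38/85.
s(4) = 2/(38/85 + 4) = 85/189.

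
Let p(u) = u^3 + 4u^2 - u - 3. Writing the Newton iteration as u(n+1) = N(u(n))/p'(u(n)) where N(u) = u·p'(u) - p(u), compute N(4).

195

p'(u) = 3u^2 + 8u - 1.
N(u) = u·p'(u) - p(u) = u·(3u^2 + 8u - 1) - (u^3 + 4u^2 - u - 3) = 2u^3 + 4u^2 + 3.
N(4) = 195.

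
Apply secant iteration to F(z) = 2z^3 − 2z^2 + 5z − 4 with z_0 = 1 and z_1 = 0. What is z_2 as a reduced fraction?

F(1) = 1, F(0) = −4. z_2 = 0 − (−4)·(0 − 1)/((−4) − 1) = 4/5.

4/5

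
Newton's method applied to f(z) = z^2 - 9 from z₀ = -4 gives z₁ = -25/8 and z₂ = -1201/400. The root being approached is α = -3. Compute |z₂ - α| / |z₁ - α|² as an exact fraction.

4/25

z₁ - α = -25/8 - (-3) = -25/8 + 3 = -1/8, so |z₁ - α| = 1/8.
z₂ - α = -1201/400 - (-3) = -1201/400 + 3 = -1/400, so |z₂ - α| = 1/400.
|z₁ - α|² = 1/64.
Ratio = (1/400) / (1/64) = 4/25.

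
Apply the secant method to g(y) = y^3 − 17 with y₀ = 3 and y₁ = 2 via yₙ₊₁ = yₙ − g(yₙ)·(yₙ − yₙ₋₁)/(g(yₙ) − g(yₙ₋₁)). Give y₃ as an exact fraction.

g(3) = 10, g(2) = −9. y₂ = 2 − (−9)·(2 − 3)/((−9) − 10) = 47/19.
g(2) = −9, g(47/19) = −12780/6859. y₃ = (47/19) − (−12780/6859)·((47/19) − 2)/((−12780/6859) − (−9)) = 4709/1813.

4709/1813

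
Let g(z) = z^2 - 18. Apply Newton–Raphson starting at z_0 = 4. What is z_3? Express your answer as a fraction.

665857/156944

g'(z) = 2z.
g(4) = -2, g'(4) = 8, so z_1 = 4 - (-2)/8 = 17/4.
g(17/4) = 1/16, g'(17/4) = 17/2, so z_2 = (17/4) - (1/16)/(17/2) = 577/136.
g(577/136) = 1/18496, g'(577/136) = 577/68, so z_3 = (577/136) - (1/18496)/(577/68) = 665857/156944.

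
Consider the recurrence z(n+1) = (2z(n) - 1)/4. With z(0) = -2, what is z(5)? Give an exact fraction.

-35/64

z(1) = (2·(-2) - 1)/4 = -5/4.
z(2) = (2·(-5/4) - 1)/4 = -7/8.
z(3) = (2·(-7/8) - 1)/4 = -11/16.
z(4) = (2·(-11/16) - 1)/4 = -19/32.
z(5) = (2·(-19/32) - 1)/4 = -35/64.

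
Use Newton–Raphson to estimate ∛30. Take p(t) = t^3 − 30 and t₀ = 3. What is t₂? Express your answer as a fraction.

p'(t) = 3t^2.
p(3) = −3, p'(3) = 27, so t₁ = 3 − (−3)/27 = 28/9.
p(28/9) = 82/729, p'(28/9) = 784/27, so t₂ = (28/9) − (82/729)/(784/27) = 32887/10584.

32887/10584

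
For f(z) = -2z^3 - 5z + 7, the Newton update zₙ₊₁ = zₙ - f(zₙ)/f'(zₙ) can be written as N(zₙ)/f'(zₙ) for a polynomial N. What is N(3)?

f'(z) = -6z^2 - 5.
N(z) = z·f'(z) - f(z) = z·(-6z^2 - 5) - (-2z^3 - 5z + 7) = -4z^3 - 7.
N(3) = -115.

-115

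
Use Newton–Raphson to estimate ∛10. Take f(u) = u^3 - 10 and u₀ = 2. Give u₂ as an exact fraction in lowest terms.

f'(u) = 3u^2.
f(2) = -2, f'(2) = 12, so u₁ = 2 - (-2)/12 = 13/6.
f(13/6) = 37/216, f'(13/6) = 169/12, so u₂ = (13/6) - (37/216)/(169/12) = 3277/1521.

3277/1521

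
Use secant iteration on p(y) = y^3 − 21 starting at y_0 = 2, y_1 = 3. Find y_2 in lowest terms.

51/19

p(2) = −13, p(3) = 6. y_2 = 3 − 6·(3 − 2)/(6 − (−13)) = 51/19.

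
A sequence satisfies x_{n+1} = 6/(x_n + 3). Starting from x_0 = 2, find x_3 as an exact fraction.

x_1 = 6/(2 + 3) = 6/5.
x_2 = 6/(6/5 + 3) = 10/7.
x_3 = 6/(10/7 + 3) = 42/31.

42/31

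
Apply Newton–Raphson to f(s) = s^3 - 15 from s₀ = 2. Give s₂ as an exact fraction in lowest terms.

f'(s) = 3s^2.
f(2) = -7, f'(2) = 12, so s₁ = 2 - (-7)/12 = 31/12.
f(31/12) = 3871/1728, f'(31/12) = 961/48, so s₂ = (31/12) - (3871/1728)/(961/48) = 42751/17298.

42751/17298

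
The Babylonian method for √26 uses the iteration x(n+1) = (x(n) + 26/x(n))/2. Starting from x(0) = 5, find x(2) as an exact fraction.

x(1) = (5 + 26/5)/2 = 51/10.
x(2) = (51/10 + 26/(51/10))/2 = 5201/1020.

5201/1020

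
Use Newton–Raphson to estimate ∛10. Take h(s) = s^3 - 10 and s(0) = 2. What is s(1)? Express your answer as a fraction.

13/6

h'(s) = 3s^2.
h(2) = -2, h'(2) = 12, so s(1) = 2 - (-2)/12 = 13/6.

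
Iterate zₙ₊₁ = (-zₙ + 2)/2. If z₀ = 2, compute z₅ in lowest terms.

z₁ = (-2 + 2)/2 = 0.
z₂ = (-0 + 2)/2 = 1.
z₃ = (-1 + 2)/2 = 1/2.
z₄ = (-(1/2) + 2)/2 = 3/4.
z₅ = (-(3/4) + 2)/2 = 5/8.

5/8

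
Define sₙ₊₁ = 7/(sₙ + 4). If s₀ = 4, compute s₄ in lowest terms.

1484/1121

s₁ = 7/(4 + 4) = 7/8.
s₂ = 7/(7/8 + 4) = 56/39.
s₃ = 7/(56/39 + 4) = 273/212.
s₄ = 7/(273/212 + 4) = 1484/1121.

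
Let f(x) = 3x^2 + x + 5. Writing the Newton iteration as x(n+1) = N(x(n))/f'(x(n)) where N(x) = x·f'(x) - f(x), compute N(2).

f'(x) = 6x + 1.
N(x) = x·f'(x) - f(x) = x·(6x + 1) - (3x^2 + x + 5) = 3x^2 - 5.
N(2) = 7.

7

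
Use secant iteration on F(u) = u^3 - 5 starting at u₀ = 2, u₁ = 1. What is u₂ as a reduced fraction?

11/7

F(2) = 3, F(1) = -4. u₂ = 1 - (-4)·(1 - 2)/((-4) - 3) = 11/7.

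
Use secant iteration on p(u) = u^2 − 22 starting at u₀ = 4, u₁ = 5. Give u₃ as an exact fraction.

136/29

p(4) = −6, p(5) = 3. u₂ = 5 − 3·(5 − 4)/(3 − (−6)) = 14/3.
p(5) = 3, p(14/3) = −2/9. u₃ = (14/3) − (−2/9)·((14/3) − 5)/((−2/9) − 3) = 136/29.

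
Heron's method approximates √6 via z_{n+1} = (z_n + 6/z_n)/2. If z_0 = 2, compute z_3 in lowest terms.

4801/1960

z_1 = (2 + 6/2)/2 = 5/2.
z_2 = (5/2 + 6/(5/2))/2 = 49/20.
z_3 = (49/20 + 6/(49/20))/2 = 4801/1960.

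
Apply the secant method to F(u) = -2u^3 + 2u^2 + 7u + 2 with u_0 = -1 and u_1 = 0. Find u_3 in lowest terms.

-18/43

F(-1) = -1, F(0) = 2. u_2 = 0 - 2·(0 - (-1))/(2 - (-1)) = -2/3.
F(0) = 2, F(-2/3) = -32/27. u_3 = (-2/3) - (-32/27)·((-2/3) - 0)/((-32/27) - 2) = -18/43.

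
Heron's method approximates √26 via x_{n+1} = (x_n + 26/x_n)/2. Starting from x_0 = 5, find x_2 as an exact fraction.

x_1 = (5 + 26/5)/2 = 51/10.
x_2 = (51/10 + 26/(51/10))/2 = 5201/1020.

5201/1020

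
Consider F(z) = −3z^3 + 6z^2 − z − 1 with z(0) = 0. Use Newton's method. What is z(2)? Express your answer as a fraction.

−13/22

F'(z) = −9z^2 + 12z − 1.
F(0) = −1, F'(0) = −1, so z(1) = 0 − (−1)/(−1) = −1.
F(−1) = 9, F'(−1) = −22, so z(2) = (−1) − 9/(−22) = −13/22.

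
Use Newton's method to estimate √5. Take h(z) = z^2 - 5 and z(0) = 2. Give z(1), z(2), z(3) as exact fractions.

h'(z) = 2z.
h(2) = -1, h'(2) = 4, so z(1) = 2 - (-1)/4 = 9/4.
h(9/4) = 1/16, h'(9/4) = 9/2, so z(2) = (9/4) - (1/16)/(9/2) = 161/72.
h(161/72) = 1/5184, h'(161/72) = 161/36, so z(3) = (161/72) - (1/5184)/(161/36) = 51841/23184.

z(1) = 9/4, z(2) = 161/72, z(3) = 51841/23184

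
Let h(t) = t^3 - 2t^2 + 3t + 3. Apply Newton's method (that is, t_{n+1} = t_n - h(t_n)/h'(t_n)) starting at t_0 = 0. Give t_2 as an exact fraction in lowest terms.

h'(t) = 3t^2 - 4t + 3.
h(0) = 3, h'(0) = 3, so t_1 = 0 - 3/3 = -1.
h(-1) = -3, h'(-1) = 10, so t_2 = (-1) - (-3)/10 = -7/10.

-7/10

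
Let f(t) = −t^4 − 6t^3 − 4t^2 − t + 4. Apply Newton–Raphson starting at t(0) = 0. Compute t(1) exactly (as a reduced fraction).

4

f'(t) = −4t^3 − 18t^2 − 8t − 1.
f(0) = 4, f'(0) = −1, so t(1) = 0 − 4/(−1) = 4.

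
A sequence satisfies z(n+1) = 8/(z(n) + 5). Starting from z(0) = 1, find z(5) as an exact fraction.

z(1) = 8/(1 + 5) = 4/3.
z(2) = 8/(4/3 + 5) = 24/19.
z(3) = 8/(24/19 + 5) = 152/119.
z(4) = 8/(152/119 + 5) = 952/747.
z(5) = 8/(952/747 + 5) = 5976/4687.

5976/4687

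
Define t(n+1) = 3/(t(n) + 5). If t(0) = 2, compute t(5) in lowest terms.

3507/6478

t(1) = 3/(2 + 5) = 3/7.
t(2) = 3/(3/7 + 5) = 21/38.
t(3) = 3/(21/38 + 5) = 114/211.
t(4) = 3/(114/211 + 5) = 633/1169.
t(5) = 3/(633/1169 + 5) = 3507/6478.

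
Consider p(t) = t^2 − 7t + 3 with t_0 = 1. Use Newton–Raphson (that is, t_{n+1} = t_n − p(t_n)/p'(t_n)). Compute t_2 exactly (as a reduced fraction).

p'(t) = 2t − 7.
p(1) = −3, p'(1) = −5, so t_1 = 1 − (−3)/(−5) = 2/5.
p(2/5) = 9/25, p'(2/5) = −31/5, so t_2 = (2/5) − (9/25)/(−31/5) = 71/155.

71/155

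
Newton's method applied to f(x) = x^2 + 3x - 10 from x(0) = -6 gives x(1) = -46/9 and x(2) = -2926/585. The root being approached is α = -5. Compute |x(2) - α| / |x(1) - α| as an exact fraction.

1/65

x(1) - α = -46/9 - (-5) = -46/9 + 5 = -1/9, so |x(1) - α| = 1/9.
x(2) - α = -2926/585 - (-5) = -2926/585 + 5 = -1/585, so |x(2) - α| = 1/585.
Ratio = (1/585) / (1/9) = 1/65.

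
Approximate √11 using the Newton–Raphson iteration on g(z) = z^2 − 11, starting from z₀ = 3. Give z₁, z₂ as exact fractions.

g'(z) = 2z.
g(3) = −2, g'(3) = 6, so z₁ = 3 − (−2)/6 = 10/3.
g(10/3) = 1/9, g'(10/3) = 20/3, so z₂ = (10/3) − (1/9)/(20/3) = 199/60.

z₁ = 10/3, z₂ = 199/60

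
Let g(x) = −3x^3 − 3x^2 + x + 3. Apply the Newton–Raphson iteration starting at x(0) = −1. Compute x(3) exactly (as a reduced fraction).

g'(x) = −9x^2 − 6x + 1.
g(−1) = 2, g'(−1) = −2, so x(1) = (−1) − 2/(−2) = 0.
g(0) = 3, g'(0) = 1, so x(2) = 0 − 3/1 = −3.
g(−3) = 54, g'(−3) = −62, so x(3) = (−3) − 54/(−62) = −66/31.

−66/31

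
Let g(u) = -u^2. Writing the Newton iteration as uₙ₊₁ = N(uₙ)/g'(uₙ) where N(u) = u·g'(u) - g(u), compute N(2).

g'(u) = -2u.
N(u) = u·g'(u) - g(u) = u·(-2u) - (-u^2) = -u^2.
N(2) = -4.

-4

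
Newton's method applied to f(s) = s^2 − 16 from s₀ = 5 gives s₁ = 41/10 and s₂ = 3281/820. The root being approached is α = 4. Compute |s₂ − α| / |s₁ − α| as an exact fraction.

s₁ − α = 41/10 − 4 = 1/10, so |s₁ − α| = 1/10.
s₂ − α = 3281/820 − 4 = 1/820, so |s₂ − α| = 1/820.
Ratio = (1/820) / (1/10) = 1/82.

1/82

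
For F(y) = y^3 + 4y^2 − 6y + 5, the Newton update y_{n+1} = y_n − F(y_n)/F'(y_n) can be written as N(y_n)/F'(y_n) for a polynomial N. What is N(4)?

F'(y) = 3y^2 + 8y − 6.
N(y) = y·F'(y) − F(y) = y·(3y^2 + 8y − 6) − (y^3 + 4y^2 − 6y + 5) = 2y^3 + 4y^2 − 5.
N(4) = 187.

187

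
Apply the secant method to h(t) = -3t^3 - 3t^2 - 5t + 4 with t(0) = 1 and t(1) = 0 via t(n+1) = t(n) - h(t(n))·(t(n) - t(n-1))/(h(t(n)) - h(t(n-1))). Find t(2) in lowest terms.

4/11

h(1) = -7, h(0) = 4. t(2) = 0 - 4·(0 - 1)/(4 - (-7)) = 4/11.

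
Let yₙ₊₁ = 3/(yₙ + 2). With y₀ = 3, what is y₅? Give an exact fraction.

363/365

y₁ = 3/(3 + 2) = 3/5.
y₂ = 3/(3/5 + 2) = 15/13.
y₃ = 3/(15/13 + 2) = 39/41.
y₄ = 3/(39/41 + 2) = 123/121.
y₅ = 3/(123/121 + 2) = 363/365.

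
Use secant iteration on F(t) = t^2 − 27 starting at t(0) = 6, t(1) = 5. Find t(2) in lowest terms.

F(6) = 9, F(5) = −2. t(2) = 5 − (−2)·(5 − 6)/((−2) − 9) = 57/11.

57/11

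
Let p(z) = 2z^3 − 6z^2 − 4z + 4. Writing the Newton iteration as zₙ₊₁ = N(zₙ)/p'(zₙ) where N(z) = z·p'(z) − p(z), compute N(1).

−6

p'(z) = 6z^2 − 12z − 4.
N(z) = z·p'(z) − p(z) = z·(6z^2 − 12z − 4) − (2z^3 − 6z^2 − 4z + 4) = 4z^3 − 6z^2 − 4.
N(1) = −6.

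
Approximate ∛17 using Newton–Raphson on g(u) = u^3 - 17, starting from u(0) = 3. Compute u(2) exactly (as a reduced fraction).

1050433/408321

g'(u) = 3u^2.
g(3) = 10, g'(3) = 27, so u(1) = 3 - 10/27 = 71/27.
g(71/27) = 23300/19683, g'(71/27) = 5041/243, so u(2) = (71/27) - (23300/19683)/(5041/243) = 1050433/408321.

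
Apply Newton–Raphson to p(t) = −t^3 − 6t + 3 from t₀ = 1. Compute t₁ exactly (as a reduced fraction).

5/9

p'(t) = −3t^2 − 6.
p(1) = −4, p'(1) = −9, so t₁ = 1 − (−4)/(−9) = 5/9.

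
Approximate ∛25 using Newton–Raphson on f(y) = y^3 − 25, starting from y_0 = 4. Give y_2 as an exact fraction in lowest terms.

f'(y) = 3y^2.
f(4) = 39, f'(4) = 48, so y_1 = 4 − 39/48 = 51/16.
f(51/16) = 30251/4096, f'(51/16) = 7803/256, so y_2 = (51/16) − (30251/4096)/(7803/256) = 183851/62424.

183851/62424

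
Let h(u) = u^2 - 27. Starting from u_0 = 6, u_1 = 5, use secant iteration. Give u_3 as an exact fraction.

h(6) = 9, h(5) = -2. u_2 = 5 - (-2)·(5 - 6)/((-2) - 9) = 57/11.
h(5) = -2, h(57/11) = -18/121. u_3 = (57/11) - (-18/121)·((57/11) - 5)/((-18/121) - (-2)) = 291/56.

291/56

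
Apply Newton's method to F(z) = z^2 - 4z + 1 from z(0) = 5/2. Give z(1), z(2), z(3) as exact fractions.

F'(z) = 2z - 4.
F(5/2) = -11/4, F'(5/2) = 1, so z(1) = (5/2) - (-11/4)/1 = 21/4.
F(21/4) = 121/16, F'(21/4) = 13/2, so z(2) = (21/4) - (121/16)/(13/2) = 425/104.
F(425/104) = 14641/10816, F'(425/104) = 217/52, so z(3) = (425/104) - (14641/10816)/(217/52) = 169809/45136.

z(1) = 21/4, z(2) = 425/104, z(3) = 169809/45136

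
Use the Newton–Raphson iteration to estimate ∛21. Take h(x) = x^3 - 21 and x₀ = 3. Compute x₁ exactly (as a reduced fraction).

h'(x) = 3x^2.
h(3) = 6, h'(3) = 27, so x₁ = 3 - 6/27 = 25/9.

25/9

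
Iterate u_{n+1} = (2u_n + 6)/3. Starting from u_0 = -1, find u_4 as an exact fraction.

u_1 = (2·(-1) + 6)/3 = 4/3.
u_2 = (2·(4/3) + 6)/3 = 26/9.
u_3 = (2·(26/9) + 6)/3 = 106/27.
u_4 = (2·(106/27) + 6)/3 = 374/81.

374/81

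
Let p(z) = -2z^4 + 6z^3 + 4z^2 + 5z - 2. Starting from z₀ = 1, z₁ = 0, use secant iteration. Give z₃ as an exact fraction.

4394/12633

p(1) = 11, p(0) = -2. z₂ = 0 - (-2)·(0 - 1)/((-2) - 11) = 2/13.
p(0) = -2, p(2/13) = -31856/28561. z₃ = (2/13) - (-31856/28561)·((2/13) - 0)/((-31856/28561) - (-2)) = 4394/12633.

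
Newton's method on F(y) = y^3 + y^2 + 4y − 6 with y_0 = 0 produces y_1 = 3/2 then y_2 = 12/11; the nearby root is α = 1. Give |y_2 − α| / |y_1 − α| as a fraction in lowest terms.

2/11

y_1 − α = 3/2 − 1 = 1/2, so |y_1 − α| = 1/2.
y_2 − α = 12/11 − 1 = 1/11, so |y_2 − α| = 1/11.
Ratio = (1/11) / (1/2) = 2/11.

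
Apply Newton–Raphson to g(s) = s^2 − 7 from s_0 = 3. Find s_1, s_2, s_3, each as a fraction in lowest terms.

g'(s) = 2s.
g(3) = 2, g'(3) = 6, so s_1 = 3 − 2/6 = 8/3.
g(8/3) = 1/9, g'(8/3) = 16/3, so s_2 = (8/3) − (1/9)/(16/3) = 127/48.
g(127/48) = 1/2304, g'(127/48) = 127/24, so s_3 = (127/48) − (1/2304)/(127/24) = 32257/12192.

s_1 = 8/3, s_2 = 127/48, s_3 = 32257/12192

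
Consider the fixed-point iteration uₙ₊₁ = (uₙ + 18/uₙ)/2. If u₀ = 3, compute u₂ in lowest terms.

u₁ = (3 + 18/3)/2 = 9/2.
u₂ = (9/2 + 18/(9/2))/2 = 17/4.

17/4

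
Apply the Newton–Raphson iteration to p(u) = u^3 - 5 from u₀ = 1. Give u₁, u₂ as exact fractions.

p'(u) = 3u^2.
p(1) = -4, p'(1) = 3, so u₁ = 1 - (-4)/3 = 7/3.
p(7/3) = 208/27, p'(7/3) = 49/3, so u₂ = (7/3) - (208/27)/(49/3) = 821/441.

u₁ = 7/3, u₂ = 821/441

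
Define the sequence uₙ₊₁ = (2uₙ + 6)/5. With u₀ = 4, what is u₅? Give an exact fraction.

6314/3125

u₁ = (2·4 + 6)/5 = 14/5.
u₂ = (2·(14/5) + 6)/5 = 58/25.
u₃ = (2·(58/25) + 6)/5 = 266/125.
u₄ = (2·(266/125) + 6)/5 = 1282/625.
u₅ = (2·(1282/625) + 6)/5 = 6314/3125.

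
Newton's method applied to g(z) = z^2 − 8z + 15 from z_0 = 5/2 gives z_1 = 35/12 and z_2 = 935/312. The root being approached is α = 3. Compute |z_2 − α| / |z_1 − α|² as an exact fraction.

6/13

z_1 − α = 35/12 − 3 = −1/12, so |z_1 − α| = 1/12.
z_2 − α = 935/312 − 3 = −1/312, so |z_2 − α| = 1/312.
|z_1 − α|² = 1/144.
Ratio = (1/312) / (1/144) = 6/13.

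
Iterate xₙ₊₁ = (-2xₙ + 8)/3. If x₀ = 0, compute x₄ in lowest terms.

104/81

x₁ = (-2·0 + 8)/3 = 8/3.
x₂ = (-2·(8/3) + 8)/3 = 8/9.
x₃ = (-2·(8/9) + 8)/3 = 56/27.
x₄ = (-2·(56/27) + 8)/3 = 104/81.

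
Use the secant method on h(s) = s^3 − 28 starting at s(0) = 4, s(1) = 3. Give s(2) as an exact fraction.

h(4) = 36, h(3) = −1. s(2) = 3 − (−1)·(3 − 4)/((−1) − 36) = 112/37.

112/37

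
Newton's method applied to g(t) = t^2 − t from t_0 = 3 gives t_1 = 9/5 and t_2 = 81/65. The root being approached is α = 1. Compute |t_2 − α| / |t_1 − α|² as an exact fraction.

5/13

t_1 − α = 9/5 − 1 = 4/5, so |t_1 − α| = 4/5.
t_2 − α = 81/65 − 1 = 16/65, so |t_2 − α| = 16/65.
|t_1 − α|² = 16/25.
Ratio = (16/65) / (16/25) = 5/13.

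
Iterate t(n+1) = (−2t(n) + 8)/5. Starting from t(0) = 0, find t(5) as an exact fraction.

3608/3125

t(1) = (−2·0 + 8)/5 = 8/5.
t(2) = (−2·(8/5) + 8)/5 = 24/25.
t(3) = (−2·(24/25) + 8)/5 = 152/125.
t(4) = (−2·(152/125) + 8)/5 = 696/625.
t(5) = (−2·(696/625) + 8)/5 = 3608/3125.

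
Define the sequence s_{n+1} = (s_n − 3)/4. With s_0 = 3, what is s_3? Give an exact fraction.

s_1 = (3 − 3)/4 = 0.
s_2 = (0 − 3)/4 = −3/4.
s_3 = ((−3/4) − 3)/4 = −15/16.

−15/16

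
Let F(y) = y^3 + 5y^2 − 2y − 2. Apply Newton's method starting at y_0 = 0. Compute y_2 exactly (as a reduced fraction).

−5/9

F'(y) = 3y^2 + 10y − 2.
F(0) = −2, F'(0) = −2, so y_1 = 0 − (−2)/(−2) = −1.
F(−1) = 4, F'(−1) = −9, so y_2 = (−1) − 4/(−9) = −5/9.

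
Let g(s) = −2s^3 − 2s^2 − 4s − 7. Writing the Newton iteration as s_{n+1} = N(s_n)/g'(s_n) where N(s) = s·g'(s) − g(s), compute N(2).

g'(s) = −6s^2 − 4s − 4.
N(s) = s·g'(s) − g(s) = s·(−6s^2 − 4s − 4) − (−2s^3 − 2s^2 − 4s − 7) = −4s^3 − 2s^2 + 7.
N(2) = −33.

−33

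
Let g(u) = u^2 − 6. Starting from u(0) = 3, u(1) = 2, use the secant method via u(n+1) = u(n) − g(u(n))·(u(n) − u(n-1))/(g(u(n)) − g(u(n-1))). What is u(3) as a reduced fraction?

27/11

g(3) = 3, g(2) = −2. u(2) = 2 − (−2)·(2 − 3)/((−2) − 3) = 12/5.
g(2) = −2, g(12/5) = −6/25. u(3) = (12/5) − (−6/25)·((12/5) − 2)/((−6/25) − (−2)) = 27/11.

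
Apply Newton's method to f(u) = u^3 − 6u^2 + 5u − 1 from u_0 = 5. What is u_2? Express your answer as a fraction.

f'(u) = 3u^2 − 12u + 5.
f(5) = −1, f'(5) = 20, so u_1 = 5 − (−1)/20 = 101/20.
f(101/20) = 181/8000, f'(101/20) = 8363/400, so u_2 = (101/20) − (181/8000)/(8363/400) = 422241/83630.

422241/83630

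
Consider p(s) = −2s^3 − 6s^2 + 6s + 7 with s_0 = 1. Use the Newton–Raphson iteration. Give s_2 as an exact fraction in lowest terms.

1877/1422

p'(s) = −6s^2 − 12s + 6.
p(1) = 5, p'(1) = −12, so s_1 = 1 − 5/(−12) = 17/12.
p(17/12) = −1925/864, p'(17/12) = −553/24, so s_2 = (17/12) − (−1925/864)/(−553/24) = 1877/1422.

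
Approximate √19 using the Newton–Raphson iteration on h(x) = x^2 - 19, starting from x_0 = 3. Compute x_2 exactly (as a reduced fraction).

367/84

h'(x) = 2x.
h(3) = -10, h'(3) = 6, so x_1 = 3 - (-10)/6 = 14/3.
h(14/3) = 25/9, h'(14/3) = 28/3, so x_2 = (14/3) - (25/9)/(28/3) = 367/84.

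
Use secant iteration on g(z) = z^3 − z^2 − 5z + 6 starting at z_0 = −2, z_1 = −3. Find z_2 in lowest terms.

g(−2) = 4, g(−3) = −15. z_2 = (−3) − (−15)·((−3) − (−2))/((−15) − 4) = −42/19.

−42/19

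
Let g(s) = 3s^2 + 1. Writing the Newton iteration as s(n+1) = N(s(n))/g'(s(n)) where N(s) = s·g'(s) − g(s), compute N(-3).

26

g'(s) = 6s.
N(s) = s·g'(s) − g(s) = s·(6s) − (3s^2 + 1) = 3s^2 − 1.
N(-3) = 26.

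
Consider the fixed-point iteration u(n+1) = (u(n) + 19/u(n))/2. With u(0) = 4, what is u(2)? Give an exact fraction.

u(1) = (4 + 19/4)/2 = 35/8.
u(2) = (35/8 + 19/(35/8))/2 = 2441/560.

2441/560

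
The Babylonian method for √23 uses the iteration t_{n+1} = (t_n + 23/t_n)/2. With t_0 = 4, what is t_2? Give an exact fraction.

2993/624

t_1 = (4 + 23/4)/2 = 39/8.
t_2 = (39/8 + 23/(39/8))/2 = 2993/624.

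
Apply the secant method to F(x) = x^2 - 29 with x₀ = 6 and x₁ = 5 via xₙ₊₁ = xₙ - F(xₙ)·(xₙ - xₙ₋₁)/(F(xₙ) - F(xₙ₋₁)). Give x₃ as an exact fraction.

307/57

F(6) = 7, F(5) = -4. x₂ = 5 - (-4)·(5 - 6)/((-4) - 7) = 59/11.
F(5) = -4, F(59/11) = -28/121. x₃ = (59/11) - (-28/121)·((59/11) - 5)/((-28/121) - (-4)) = 307/57.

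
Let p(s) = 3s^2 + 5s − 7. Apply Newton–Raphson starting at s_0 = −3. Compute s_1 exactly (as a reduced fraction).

−34/13

p'(s) = 6s + 5.
p(−3) = 5, p'(−3) = −13, so s_1 = (−3) − 5/(−13) = −34/13.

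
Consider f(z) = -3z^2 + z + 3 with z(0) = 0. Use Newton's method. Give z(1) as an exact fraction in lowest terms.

f'(z) = -6z + 1.
f(0) = 3, f'(0) = 1, so z(1) = 0 - 3/1 = -3.

-3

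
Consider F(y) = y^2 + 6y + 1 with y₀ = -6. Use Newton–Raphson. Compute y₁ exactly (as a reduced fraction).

F'(y) = 2y + 6.
F(-6) = 1, F'(-6) = -6, so y₁ = (-6) - 1/(-6) = -35/6.

-35/6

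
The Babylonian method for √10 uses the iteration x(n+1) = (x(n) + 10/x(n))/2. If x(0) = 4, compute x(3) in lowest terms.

216401/68432

x(1) = (4 + 10/4)/2 = 13/4.
x(2) = (13/4 + 10/(13/4))/2 = 329/104.
x(3) = (329/104 + 10/(329/104))/2 = 216401/68432.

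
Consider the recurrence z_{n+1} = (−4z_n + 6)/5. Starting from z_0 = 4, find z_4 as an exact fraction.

z_1 = (−4·4 + 6)/5 = −2.
z_2 = (−4·(−2) + 6)/5 = 14/5.
z_3 = (−4·(14/5) + 6)/5 = −26/25.
z_4 = (−4·(−26/25) + 6)/5 = 254/125.

254/125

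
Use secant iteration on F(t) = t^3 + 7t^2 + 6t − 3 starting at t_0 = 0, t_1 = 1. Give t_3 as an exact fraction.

933/3089

F(0) = −3, F(1) = 11. t_2 = 1 − 11·(1 − 0)/(11 − (−3)) = 3/14.
F(1) = 11, F(3/14) = −3795/2744. t_3 = (3/14) − (−3795/2744)·((3/14) − 1)/((−3795/2744) − 11) = 933/3089.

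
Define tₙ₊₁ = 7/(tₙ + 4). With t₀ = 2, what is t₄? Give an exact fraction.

t₁ = 7/(2 + 4) = 7/6.
t₂ = 7/(7/6 + 4) = 42/31.
t₃ = 7/(42/31 + 4) = 217/166.
t₄ = 7/(217/166 + 4) = 1162/881.

1162/881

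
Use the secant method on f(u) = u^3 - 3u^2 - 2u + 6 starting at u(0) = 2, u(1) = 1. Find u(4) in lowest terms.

f(2) = -2, f(1) = 2. u(2) = 1 - 2·(1 - 2)/(2 - (-2)) = 3/2.
f(1) = 2, f(3/2) = -3/8. u(3) = (3/2) - (-3/8)·((3/2) - 1)/((-3/8) - 2) = 27/19.
f(3/2) = -3/8, f(27/19) = -210/6859. u(4) = (27/19) - (-210/6859)·((27/19) - (3/2))/((-210/6859) - (-3/8)) = 8907/6299.

8907/6299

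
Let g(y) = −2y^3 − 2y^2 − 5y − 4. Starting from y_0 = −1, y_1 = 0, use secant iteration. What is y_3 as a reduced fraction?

−100/117

g(−1) = 1, g(0) = −4. y_2 = 0 − (−4)·(0 − (−1))/((−4) − 1) = −4/5.
g(0) = −4, g(−4/5) = −32/125. y_3 = (−4/5) − (−32/125)·((−4/5) − 0)/((−32/125) − (−4)) = −100/117.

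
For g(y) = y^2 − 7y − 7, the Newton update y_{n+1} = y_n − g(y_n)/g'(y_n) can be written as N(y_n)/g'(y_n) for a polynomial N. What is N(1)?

g'(y) = 2y − 7.
N(y) = y·g'(y) − g(y) = y·(2y − 7) − (y^2 − 7y − 7) = y^2 + 7.
N(1) = 8.

8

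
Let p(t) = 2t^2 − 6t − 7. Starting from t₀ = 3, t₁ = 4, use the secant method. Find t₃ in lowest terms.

p(3) = −7, p(4) = 1. t₂ = 4 − 1·(4 − 3)/(1 − (−7)) = 31/8.
p(4) = 1, p(31/8) = −7/32. t₃ = (31/8) − (−7/32)·((31/8) − 4)/((−7/32) − 1) = 152/39.

152/39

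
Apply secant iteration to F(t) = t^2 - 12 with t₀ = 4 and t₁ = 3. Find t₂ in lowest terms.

F(4) = 4, F(3) = -3. t₂ = 3 - (-3)·(3 - 4)/((-3) - 4) = 24/7.

24/7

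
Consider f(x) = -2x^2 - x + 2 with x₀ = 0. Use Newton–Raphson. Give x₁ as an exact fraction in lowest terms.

2

f'(x) = -4x - 1.
f(0) = 2, f'(0) = -1, so x₁ = 0 - 2/(-1) = 2.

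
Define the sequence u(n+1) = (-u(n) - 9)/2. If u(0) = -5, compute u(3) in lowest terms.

u(1) = (-(-5) - 9)/2 = -2.
u(2) = (-(-2) - 9)/2 = -7/2.
u(3) = (-(-7/2) - 9)/2 = -11/4.

-11/4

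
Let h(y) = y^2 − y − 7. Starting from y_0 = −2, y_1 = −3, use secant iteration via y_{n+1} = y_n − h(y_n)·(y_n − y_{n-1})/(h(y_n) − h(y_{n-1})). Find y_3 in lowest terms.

h(−2) = −1, h(−3) = 5. y_2 = (−3) − 5·((−3) − (−2))/(5 − (−1)) = −13/6.
h(−3) = 5, h(−13/6) = −5/36. y_3 = (−13/6) − (−5/36)·((−13/6) − (−3))/((−5/36) − 5) = −81/37.

−81/37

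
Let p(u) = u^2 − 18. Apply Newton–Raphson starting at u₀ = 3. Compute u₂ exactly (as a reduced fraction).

p'(u) = 2u.
p(3) = −9, p'(3) = 6, so u₁ = 3 − (−9)/6 = 9/2.
p(9/2) = 9/4, p'(9/2) = 9, so u₂ = (9/2) − (9/4)/9 = 17/4.

17/4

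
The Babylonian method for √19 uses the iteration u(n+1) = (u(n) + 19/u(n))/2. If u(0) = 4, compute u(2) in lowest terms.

u(1) = (4 + 19/4)/2 = 35/8.
u(2) = (35/8 + 19/(35/8))/2 = 2441/560.

2441/560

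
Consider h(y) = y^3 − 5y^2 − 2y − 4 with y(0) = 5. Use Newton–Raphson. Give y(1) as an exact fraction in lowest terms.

129/23

h'(y) = 3y^2 − 10y − 2.
h(5) = −14, h'(5) = 23, so y(1) = 5 − (−14)/23 = 129/23.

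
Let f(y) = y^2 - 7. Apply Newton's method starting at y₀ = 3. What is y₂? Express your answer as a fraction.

f'(y) = 2y.
f(3) = 2, f'(3) = 6, so y₁ = 3 - 2/6 = 8/3.
f(8/3) = 1/9, f'(8/3) = 16/3, so y₂ = (8/3) - (1/9)/(16/3) = 127/48.

127/48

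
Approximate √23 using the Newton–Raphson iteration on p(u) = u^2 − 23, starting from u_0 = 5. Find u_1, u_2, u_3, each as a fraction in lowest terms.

u_1 = 24/5, u_2 = 1151/240, u_3 = 2649601/552480

p'(u) = 2u.
p(5) = 2, p'(5) = 10, so u_1 = 5 − 2/10 = 24/5.
p(24/5) = 1/25, p'(24/5) = 48/5, so u_2 = (24/5) − (1/25)/(48/5) = 1151/240.
p(1151/240) = 1/57600, p'(1151/240) = 1151/120, so u_3 = (1151/240) − (1/57600)/(1151/120) = 2649601/552480.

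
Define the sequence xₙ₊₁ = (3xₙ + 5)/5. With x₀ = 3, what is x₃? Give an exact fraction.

326/125

x₁ = (3·3 + 5)/5 = 14/5.
x₂ = (3·(14/5) + 5)/5 = 67/25.
x₃ = (3·(67/25) + 5)/5 = 326/125.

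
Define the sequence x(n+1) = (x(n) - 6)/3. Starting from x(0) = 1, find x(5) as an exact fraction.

-725/243

x(1) = (1 - 6)/3 = -5/3.
x(2) = ((-5/3) - 6)/3 = -23/9.
x(3) = ((-23/9) - 6)/3 = -77/27.
x(4) = ((-77/27) - 6)/3 = -239/81.
x(5) = ((-239/81) - 6)/3 = -725/243.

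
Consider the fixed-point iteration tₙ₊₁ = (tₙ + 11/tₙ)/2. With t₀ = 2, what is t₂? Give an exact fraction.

401/120

t₁ = (2 + 11/2)/2 = 15/4.
t₂ = (15/4 + 11/(15/4))/2 = 401/120.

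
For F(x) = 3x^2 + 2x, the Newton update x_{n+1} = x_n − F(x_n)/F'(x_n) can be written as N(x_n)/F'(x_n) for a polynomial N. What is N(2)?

F'(x) = 6x + 2.
N(x) = x·F'(x) − F(x) = x·(6x + 2) − (3x^2 + 2x) = 3x^2.
N(2) = 12.

12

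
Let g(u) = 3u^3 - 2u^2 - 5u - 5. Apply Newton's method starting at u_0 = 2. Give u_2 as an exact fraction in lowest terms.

g'(u) = 9u^2 - 4u - 5.
g(2) = 1, g'(2) = 23, so u_1 = 2 - 1/23 = 45/23.
g(45/23) = 365/12167, g'(45/23) = 11440/529, so u_2 = (45/23) - (365/12167)/(11440/529) = 102887/52624.

102887/52624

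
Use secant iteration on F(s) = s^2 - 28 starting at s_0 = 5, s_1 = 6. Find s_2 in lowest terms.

F(5) = -3, F(6) = 8. s_2 = 6 - 8·(6 - 5)/(8 - (-3)) = 58/11.

58/11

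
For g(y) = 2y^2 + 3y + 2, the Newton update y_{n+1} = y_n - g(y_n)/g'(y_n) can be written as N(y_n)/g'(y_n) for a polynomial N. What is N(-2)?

g'(y) = 4y + 3.
N(y) = y·g'(y) - g(y) = y·(4y + 3) - (2y^2 + 3y + 2) = 2y^2 - 2.
N(-2) = 6.

6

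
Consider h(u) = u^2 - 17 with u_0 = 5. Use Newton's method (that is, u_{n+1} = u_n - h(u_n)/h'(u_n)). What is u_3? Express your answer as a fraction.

h'(u) = 2u.
h(5) = 8, h'(5) = 10, so u_1 = 5 - 8/10 = 21/5.
h(21/5) = 16/25, h'(21/5) = 42/5, so u_2 = (21/5) - (16/25)/(42/5) = 433/105.
h(433/105) = 64/11025, h'(433/105) = 866/105, so u_3 = (433/105) - (64/11025)/(866/105) = 187457/45465.

187457/45465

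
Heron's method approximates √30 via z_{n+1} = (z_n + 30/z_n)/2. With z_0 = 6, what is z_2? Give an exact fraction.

z_1 = (6 + 30/6)/2 = 11/2.
z_2 = (11/2 + 30/(11/2))/2 = 241/44.

241/44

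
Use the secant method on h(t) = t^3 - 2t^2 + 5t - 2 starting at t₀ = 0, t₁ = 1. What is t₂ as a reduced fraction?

h(0) = -2, h(1) = 2. t₂ = 1 - 2·(1 - 0)/(2 - (-2)) = 1/2.

1/2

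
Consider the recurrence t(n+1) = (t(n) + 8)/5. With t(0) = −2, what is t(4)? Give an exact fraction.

1246/625

t(1) = ((−2) + 8)/5 = 6/5.
t(2) = ((6/5) + 8)/5 = 46/25.
t(3) = ((46/25) + 8)/5 = 246/125.
t(4) = ((246/125) + 8)/5 = 1246/625.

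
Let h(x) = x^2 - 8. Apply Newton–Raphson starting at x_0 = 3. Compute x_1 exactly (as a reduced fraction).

h'(x) = 2x.
h(3) = 1, h'(3) = 6, so x_1 = 3 - 1/6 = 17/6.

17/6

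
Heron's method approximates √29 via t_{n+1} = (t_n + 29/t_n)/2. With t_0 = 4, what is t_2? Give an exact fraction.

t_1 = (4 + 29/4)/2 = 45/8.
t_2 = (45/8 + 29/(45/8))/2 = 3881/720.

3881/720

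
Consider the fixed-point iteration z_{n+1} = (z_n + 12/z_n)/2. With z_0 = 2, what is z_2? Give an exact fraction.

z_1 = (2 + 12/2)/2 = 4.
z_2 = (4 + 12/4)/2 = 7/2.

7/2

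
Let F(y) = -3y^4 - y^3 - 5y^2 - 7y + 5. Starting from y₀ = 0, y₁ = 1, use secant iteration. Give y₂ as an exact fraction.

5/16

F(0) = 5, F(1) = -11. y₂ = 1 - (-11)·(1 - 0)/((-11) - 5) = 5/16.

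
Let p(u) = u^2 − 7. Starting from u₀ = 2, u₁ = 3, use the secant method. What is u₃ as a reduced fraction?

37/14

p(2) = −3, p(3) = 2. u₂ = 3 − 2·(3 − 2)/(2 − (−3)) = 13/5.
p(3) = 2, p(13/5) = −6/25. u₃ = (13/5) − (−6/25)·((13/5) − 3)/((−6/25) − 2) = 37/14.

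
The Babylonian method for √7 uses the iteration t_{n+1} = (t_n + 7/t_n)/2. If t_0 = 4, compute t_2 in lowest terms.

977/368

t_1 = (4 + 7/4)/2 = 23/8.
t_2 = (23/8 + 7/(23/8))/2 = 977/368.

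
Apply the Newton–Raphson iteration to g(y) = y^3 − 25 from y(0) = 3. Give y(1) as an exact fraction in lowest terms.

79/27

g'(y) = 3y^2.
g(3) = 2, g'(3) = 27, so y(1) = 3 − 2/27 = 79/27.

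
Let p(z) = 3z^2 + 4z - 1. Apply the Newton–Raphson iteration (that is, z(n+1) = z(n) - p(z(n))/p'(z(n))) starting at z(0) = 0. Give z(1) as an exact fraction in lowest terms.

1/4

p'(z) = 6z + 4.
p(0) = -1, p'(0) = 4, so z(1) = 0 - (-1)/4 = 1/4.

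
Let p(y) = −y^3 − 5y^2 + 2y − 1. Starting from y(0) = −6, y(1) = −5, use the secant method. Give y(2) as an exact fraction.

−181/34

p(−6) = 23, p(−5) = −11. y(2) = (−5) − (−11)·((−5) − (−6))/((−11) − 23) = −181/34.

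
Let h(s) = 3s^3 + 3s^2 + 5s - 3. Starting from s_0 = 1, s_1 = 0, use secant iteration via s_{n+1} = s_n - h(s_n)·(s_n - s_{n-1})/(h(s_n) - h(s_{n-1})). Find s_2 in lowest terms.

3/11

h(1) = 8, h(0) = -3. s_2 = 0 - (-3)·(0 - 1)/((-3) - 8) = 3/11.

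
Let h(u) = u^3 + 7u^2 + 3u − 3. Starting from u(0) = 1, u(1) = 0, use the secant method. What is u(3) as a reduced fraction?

h(1) = 8, h(0) = −3. u(2) = 0 − (−3)·(0 − 1)/((−3) − 8) = 3/11.
h(0) = −3, h(3/11) = −2184/1331. u(3) = (3/11) − (−2184/1331)·((3/11) − 0)/((−2184/1331) − (−3)) = 121/201.

121/201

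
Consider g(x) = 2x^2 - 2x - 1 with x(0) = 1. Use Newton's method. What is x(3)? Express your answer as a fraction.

g'(x) = 4x - 2.
g(1) = -1, g'(1) = 2, so x(1) = 1 - (-1)/2 = 3/2.
g(3/2) = 1/2, g'(3/2) = 4, so x(2) = (3/2) - (1/2)/4 = 11/8.
g(11/8) = 1/32, g'(11/8) = 7/2, so x(3) = (11/8) - (1/32)/(7/2) = 153/112.

153/112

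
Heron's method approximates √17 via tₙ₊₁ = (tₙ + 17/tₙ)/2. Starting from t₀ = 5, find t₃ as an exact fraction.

187457/45465

t₁ = (5 + 17/5)/2 = 21/5.
t₂ = (21/5 + 17/(21/5))/2 = 433/105.
t₃ = (433/105 + 17/(433/105))/2 = 187457/45465.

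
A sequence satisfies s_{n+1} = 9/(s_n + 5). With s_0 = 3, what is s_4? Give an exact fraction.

2853/2026

s_1 = 9/(3 + 5) = 9/8.
s_2 = 9/(9/8 + 5) = 72/49.
s_3 = 9/(72/49 + 5) = 441/317.
s_4 = 9/(441/317 + 5) = 2853/2026.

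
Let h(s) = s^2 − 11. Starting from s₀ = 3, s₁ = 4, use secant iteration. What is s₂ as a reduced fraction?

23/7

h(3) = −2, h(4) = 5. s₂ = 4 − 5·(4 − 3)/(5 − (−2)) = 23/7.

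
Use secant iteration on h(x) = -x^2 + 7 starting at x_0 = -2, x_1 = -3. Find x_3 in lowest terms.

h(-2) = 3, h(-3) = -2. x_2 = (-3) - (-2)·((-3) - (-2))/((-2) - 3) = -13/5.
h(-3) = -2, h(-13/5) = 6/25. x_3 = (-13/5) - (6/25)·((-13/5) - (-3))/((6/25) - (-2)) = -37/14.

-37/14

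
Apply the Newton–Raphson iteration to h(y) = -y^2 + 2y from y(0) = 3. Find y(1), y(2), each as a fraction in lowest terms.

y(1) = 9/4, y(2) = 81/40

h'(y) = -2y + 2.
h(3) = -3, h'(3) = -4, so y(1) = 3 - (-3)/(-4) = 9/4.
h(9/4) = -9/16, h'(9/4) = -5/2, so y(2) = (9/4) - (-9/16)/(-5/2) = 81/40.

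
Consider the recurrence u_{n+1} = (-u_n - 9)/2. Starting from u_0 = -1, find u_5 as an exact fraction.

u_1 = (-(-1) - 9)/2 = -4.
u_2 = (-(-4) - 9)/2 = -5/2.
u_3 = (-(-5/2) - 9)/2 = -13/4.
u_4 = (-(-13/4) - 9)/2 = -23/8.
u_5 = (-(-23/8) - 9)/2 = -49/16.

-49/16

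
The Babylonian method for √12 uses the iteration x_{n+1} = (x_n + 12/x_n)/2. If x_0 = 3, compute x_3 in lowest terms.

18817/5432

x_1 = (3 + 12/3)/2 = 7/2.
x_2 = (7/2 + 12/(7/2))/2 = 97/28.
x_3 = (97/28 + 12/(97/28))/2 = 18817/5432.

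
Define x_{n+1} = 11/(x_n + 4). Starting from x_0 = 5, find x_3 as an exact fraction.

517/287

x_1 = 11/(5 + 4) = 11/9.
x_2 = 11/(11/9 + 4) = 99/47.
x_3 = 11/(99/47 + 4) = 517/287.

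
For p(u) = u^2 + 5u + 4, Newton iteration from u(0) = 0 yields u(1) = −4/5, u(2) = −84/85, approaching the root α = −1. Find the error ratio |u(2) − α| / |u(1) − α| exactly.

u(1) − α = −4/5 − (−1) = −4/5 + 1 = 1/5, so |u(1) − α| = 1/5.
u(2) − α = −84/85 − (−1) = −84/85 + 1 = 1/85, so |u(2) − α| = 1/85.
Ratio = (1/85) / (1/5) = 1/17.

1/17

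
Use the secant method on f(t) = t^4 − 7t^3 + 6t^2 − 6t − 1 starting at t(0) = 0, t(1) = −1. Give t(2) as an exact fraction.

−1/20

f(0) = −1, f(−1) = 19. t(2) = (−1) − 19·((−1) − 0)/(19 − (−1)) = −1/20.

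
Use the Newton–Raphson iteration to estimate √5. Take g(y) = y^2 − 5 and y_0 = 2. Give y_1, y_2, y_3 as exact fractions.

y_1 = 9/4, y_2 = 161/72, y_3 = 51841/23184

g'(y) = 2y.
g(2) = −1, g'(2) = 4, so y_1 = 2 − (−1)/4 = 9/4.
g(9/4) = 1/16, g'(9/4) = 9/2, so y_2 = (9/4) − (1/16)/(9/2) = 161/72.
g(161/72) = 1/5184, g'(161/72) = 161/36, so y_3 = (161/72) − (1/5184)/(161/36) = 51841/23184.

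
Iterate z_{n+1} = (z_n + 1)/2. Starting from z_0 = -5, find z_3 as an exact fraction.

1/4

z_1 = ((-5) + 1)/2 = -2.
z_2 = ((-2) + 1)/2 = -1/2.
z_3 = ((-1/2) + 1)/2 = 1/4.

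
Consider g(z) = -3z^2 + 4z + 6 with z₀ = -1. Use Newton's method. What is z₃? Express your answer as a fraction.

g'(z) = -6z + 4.
g(-1) = -1, g'(-1) = 10, so z₁ = (-1) - (-1)/10 = -9/10.
g(-9/10) = -3/100, g'(-9/10) = 47/5, so z₂ = (-9/10) - (-3/100)/(47/5) = -843/940.
g(-843/940) = -27/883600, g'(-843/940) = 4409/470, so z₃ = (-843/940) - (-27/883600)/(4409/470) = -7433547/8288920.

-7433547/8288920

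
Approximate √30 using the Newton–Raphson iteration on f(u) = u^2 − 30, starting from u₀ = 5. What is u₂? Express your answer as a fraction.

241/44

f'(u) = 2u.
f(5) = −5, f'(5) = 10, so u₁ = 5 − (−5)/10 = 11/2.
f(11/2) = 1/4, f'(11/2) = 11, so u₂ = (11/2) − (1/4)/11 = 241/44.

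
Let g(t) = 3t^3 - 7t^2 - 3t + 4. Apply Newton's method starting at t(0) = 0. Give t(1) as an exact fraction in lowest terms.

4/3

g'(t) = 9t^2 - 14t - 3.
g(0) = 4, g'(0) = -3, so t(1) = 0 - 4/(-3) = 4/3.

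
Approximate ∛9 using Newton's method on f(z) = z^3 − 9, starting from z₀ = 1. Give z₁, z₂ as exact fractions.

z₁ = 11/3, z₂ = 2905/1089

f'(z) = 3z^2.
f(1) = −8, f'(1) = 3, so z₁ = 1 − (−8)/3 = 11/3.
f(11/3) = 1088/27, f'(11/3) = 121/3, so z₂ = (11/3) − (1088/27)/(121/3) = 2905/1089.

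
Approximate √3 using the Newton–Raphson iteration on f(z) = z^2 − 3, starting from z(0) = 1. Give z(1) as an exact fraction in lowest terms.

f'(z) = 2z.
f(1) = −2, f'(1) = 2, so z(1) = 1 − (−2)/2 = 2.

2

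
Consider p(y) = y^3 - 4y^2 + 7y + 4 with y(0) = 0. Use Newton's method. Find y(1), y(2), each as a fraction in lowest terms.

y(1) = -4/7, y(2) = -1948/4305

p'(y) = 3y^2 - 8y + 7.
p(0) = 4, p'(0) = 7, so y(1) = 0 - 4/7 = -4/7.
p(-4/7) = -512/343, p'(-4/7) = 615/49, so y(2) = (-4/7) - (-512/343)/(615/49) = -1948/4305.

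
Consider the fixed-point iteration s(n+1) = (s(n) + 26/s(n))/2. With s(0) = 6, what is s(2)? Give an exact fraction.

s(1) = (6 + 26/6)/2 = 31/6.
s(2) = (31/6 + 26/(31/6))/2 = 1897/372.

1897/372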